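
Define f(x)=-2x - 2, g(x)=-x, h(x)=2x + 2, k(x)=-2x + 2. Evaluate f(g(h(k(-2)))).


k(-2) = 6
h(6) = 14
g(14) = -14
f(-14) = 26

26


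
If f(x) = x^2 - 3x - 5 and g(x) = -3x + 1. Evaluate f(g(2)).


g(2) = -5
f(-5) = 1*(-5)^2 - 3*(-5) - 5 = 35

35


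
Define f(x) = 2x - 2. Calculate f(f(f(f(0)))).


f(0) = -2
f(-2) = -6
f(-6) = -14
f(-14) = -30

-30


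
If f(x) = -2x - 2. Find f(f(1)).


f(1) = -4
f(-4) = 6

6


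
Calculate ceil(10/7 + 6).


10/7 = 1.4286
1.4286 + 6 = 7.4286
ceil(7.4286) = 8

8


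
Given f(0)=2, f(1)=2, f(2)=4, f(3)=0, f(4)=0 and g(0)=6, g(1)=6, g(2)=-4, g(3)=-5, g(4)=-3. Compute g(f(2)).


f(2) = 4
g(4) = -3

-3


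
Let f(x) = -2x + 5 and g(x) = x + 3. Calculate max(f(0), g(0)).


f(0) = 5
g(0) = 3
max = 5

5


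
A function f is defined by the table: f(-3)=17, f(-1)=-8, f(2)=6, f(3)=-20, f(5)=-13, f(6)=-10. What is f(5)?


Reading from the table at x = 5

-13


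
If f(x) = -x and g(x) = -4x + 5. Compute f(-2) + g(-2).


f(-2) = 2
g(-2) = 13
Sum = 15

15


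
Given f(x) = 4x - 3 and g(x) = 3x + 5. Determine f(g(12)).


161


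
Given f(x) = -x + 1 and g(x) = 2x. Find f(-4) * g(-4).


f(-4) = 5
g(-4) = -8
Product = -40

-40


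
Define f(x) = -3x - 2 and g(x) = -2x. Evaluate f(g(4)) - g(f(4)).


f(g(4)) = 22
g(f(4)) = 28
Difference = -6

-6


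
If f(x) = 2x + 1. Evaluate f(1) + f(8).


20


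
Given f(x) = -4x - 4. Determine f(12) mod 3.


f(12) = -52
-52 mod 3 = 2

2


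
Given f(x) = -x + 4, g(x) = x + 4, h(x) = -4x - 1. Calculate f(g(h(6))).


h(6) = -25
g(-25) = -21
f(-21) = 25

25


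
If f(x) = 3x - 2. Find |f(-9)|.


f(-9) = -29
|-29| = 29

29


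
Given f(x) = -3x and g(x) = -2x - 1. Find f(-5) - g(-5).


f(-5) = 15
g(-5) = 9
Difference = 6

6


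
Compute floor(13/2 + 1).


13/2 = 6.5
6.5 + 1 = 7.5
floor(7.5) = 7

7


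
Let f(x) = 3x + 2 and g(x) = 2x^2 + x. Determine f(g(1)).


g(1) = 3
f(3) = 11

11


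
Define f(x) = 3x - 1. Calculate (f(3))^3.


f(3) = 8
(8)^3 = 512

512


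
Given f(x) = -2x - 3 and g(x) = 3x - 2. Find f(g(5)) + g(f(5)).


f(g(5)) = -29
g(f(5)) = -41
Sum = -70

-70


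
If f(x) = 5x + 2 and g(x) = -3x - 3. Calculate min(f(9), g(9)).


f(9) = 47
g(9) = -30
min = -30

-30


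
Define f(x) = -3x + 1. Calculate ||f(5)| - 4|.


10


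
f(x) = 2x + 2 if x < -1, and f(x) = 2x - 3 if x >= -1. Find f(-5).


-5 satisfies x < -1
f(-5) = -8

-8


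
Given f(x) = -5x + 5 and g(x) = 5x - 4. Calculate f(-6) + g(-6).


f(-6) = 35
g(-6) = -34
Sum = 1

1


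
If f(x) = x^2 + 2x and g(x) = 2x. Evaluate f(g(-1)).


g(-1) = -2
f(-2) = 1*(-2)^2 + 2*(-2) = 0

0


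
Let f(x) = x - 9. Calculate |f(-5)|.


f(-5) = -14
|-14| = 14

14


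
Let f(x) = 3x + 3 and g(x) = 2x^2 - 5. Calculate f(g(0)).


g(0) = -5
f(-5) = -12

-12


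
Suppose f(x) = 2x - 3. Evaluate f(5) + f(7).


f(5) = 7
f(7) = 11
Sum = 18

18


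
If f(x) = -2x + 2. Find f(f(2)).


6


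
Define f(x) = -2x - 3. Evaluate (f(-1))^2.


f(-1) = -1
(-1)^2 = 1

1


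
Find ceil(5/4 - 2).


5/4 = 1.25
1.25 - 2 = -0.75
ceil(-0.75) = 0

0


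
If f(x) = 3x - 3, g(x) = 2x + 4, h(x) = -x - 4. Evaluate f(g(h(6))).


h(6) = -10
g(-10) = -16
f(-16) = -51

-51


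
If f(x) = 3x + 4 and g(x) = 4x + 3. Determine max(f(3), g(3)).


f(3) = 13
g(3) = 15
max = 15

15


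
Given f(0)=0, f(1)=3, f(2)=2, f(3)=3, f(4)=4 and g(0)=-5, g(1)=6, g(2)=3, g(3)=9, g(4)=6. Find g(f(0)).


f(0) = 0
g(0) = -5

-5


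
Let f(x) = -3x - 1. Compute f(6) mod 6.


f(6) = -19
-19 mod 6 = 5

5


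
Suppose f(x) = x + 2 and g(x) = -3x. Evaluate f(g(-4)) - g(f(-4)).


f(g(-4)) = 14
g(f(-4)) = 6
Difference = 8

8


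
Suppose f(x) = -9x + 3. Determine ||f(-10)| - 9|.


f(-10) = 93
|93| = 93
|93 - 9| = 84

84


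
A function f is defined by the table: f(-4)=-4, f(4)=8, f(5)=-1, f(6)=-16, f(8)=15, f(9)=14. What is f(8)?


Reading from the table at x = 8

15


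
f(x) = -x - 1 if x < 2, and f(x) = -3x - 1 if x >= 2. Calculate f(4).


4 satisfies x >= 2
f(4) = -13

-13


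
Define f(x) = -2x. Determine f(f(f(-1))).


f(-1) = 2
f(2) = -4
f(-4) = 8

8


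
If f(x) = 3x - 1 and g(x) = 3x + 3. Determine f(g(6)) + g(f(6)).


f(g(6)) = 62
g(f(6)) = 54
Sum = 116

116


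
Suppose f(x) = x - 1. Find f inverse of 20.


Solve x - 1 = 20
x = (20 + 1) / 1 = 21

21


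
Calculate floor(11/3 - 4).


11/3 = 3.6667
3.6667 - 4 = -0.3333
floor(-0.3333) = -1

-1


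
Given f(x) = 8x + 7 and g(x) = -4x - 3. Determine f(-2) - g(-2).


-14


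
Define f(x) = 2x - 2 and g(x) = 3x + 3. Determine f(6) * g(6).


f(6) = 10
g(6) = 21
Product = 210

210


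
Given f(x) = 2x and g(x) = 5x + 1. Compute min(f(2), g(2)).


4


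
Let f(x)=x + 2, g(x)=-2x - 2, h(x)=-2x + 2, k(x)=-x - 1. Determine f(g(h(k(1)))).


k(1) = -2
h(-2) = 6
g(6) = -14
f(-14) = -12

-12


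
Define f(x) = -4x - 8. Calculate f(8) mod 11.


f(8) = -40
-40 mod 11 = 4

4


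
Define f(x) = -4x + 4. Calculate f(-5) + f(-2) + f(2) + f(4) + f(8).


f(-5) = 24
f(-2) = 12
f(2) = -4
f(4) = -12
f(8) = -28
Sum = -8

-8


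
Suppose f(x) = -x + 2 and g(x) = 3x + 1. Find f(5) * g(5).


f(5) = -3
g(5) = 16
Product = -48

-48


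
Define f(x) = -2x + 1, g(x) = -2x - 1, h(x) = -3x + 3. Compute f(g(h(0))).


h(0) = 3
g(3) = -7
f(-7) = 15

15


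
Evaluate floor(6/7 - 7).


6/7 = 0.8571
0.8571 - 7 = -6.1429
floor(-6.1429) = -7

-7


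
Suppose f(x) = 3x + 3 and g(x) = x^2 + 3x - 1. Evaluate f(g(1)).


g(1) = 3
f(3) = 12

12


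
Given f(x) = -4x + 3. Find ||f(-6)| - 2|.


25


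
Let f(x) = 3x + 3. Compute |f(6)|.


f(6) = 21
|21| = 21

21


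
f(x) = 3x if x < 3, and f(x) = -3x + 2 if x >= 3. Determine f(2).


2 satisfies x < 3
f(2) = 6

6


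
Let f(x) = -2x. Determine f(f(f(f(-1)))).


-16


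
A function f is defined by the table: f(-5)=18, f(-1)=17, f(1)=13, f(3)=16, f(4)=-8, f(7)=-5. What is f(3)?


Reading from the table at x = 3

16


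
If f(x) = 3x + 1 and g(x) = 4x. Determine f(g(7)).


g(7) = 28
f(28) = 85

85


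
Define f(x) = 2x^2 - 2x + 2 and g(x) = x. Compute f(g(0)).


g(0) = 0
f(0) = 2*(0)^2 - 2*(0) + 2 = 2

2


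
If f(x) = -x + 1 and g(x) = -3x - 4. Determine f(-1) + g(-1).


f(-1) = 2
g(-1) = -1
Sum = 1

1


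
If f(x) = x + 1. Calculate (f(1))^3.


f(1) = 2
(2)^3 = 8

8


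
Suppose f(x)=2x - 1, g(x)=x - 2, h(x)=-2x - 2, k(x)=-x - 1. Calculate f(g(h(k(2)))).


3


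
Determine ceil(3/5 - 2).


-1


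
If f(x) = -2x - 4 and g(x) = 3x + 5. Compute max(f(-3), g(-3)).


f(-3) = 2
g(-3) = -4
max = 2

2


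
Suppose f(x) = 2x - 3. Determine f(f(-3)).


f(-3) = -9
f(-9) = -21

-21


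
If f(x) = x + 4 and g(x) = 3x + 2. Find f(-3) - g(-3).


f(-3) = 1
g(-3) = -7
Difference = 8

8


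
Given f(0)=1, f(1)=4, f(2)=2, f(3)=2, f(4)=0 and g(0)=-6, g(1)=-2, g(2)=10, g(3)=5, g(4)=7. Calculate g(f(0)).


f(0) = 1
g(1) = -2

-2


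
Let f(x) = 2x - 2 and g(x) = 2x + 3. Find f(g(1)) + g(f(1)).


f(g(1)) = 8
g(f(1)) = 3
Sum = 11

11


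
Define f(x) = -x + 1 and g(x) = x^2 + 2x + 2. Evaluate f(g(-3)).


g(-3) = 5
f(5) = -4

-4


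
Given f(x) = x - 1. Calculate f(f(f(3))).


f(3) = 2
f(2) = 1
f(1) = 0

0


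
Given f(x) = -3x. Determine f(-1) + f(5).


f(-1) = 3
f(5) = -15
Sum = -12

-12


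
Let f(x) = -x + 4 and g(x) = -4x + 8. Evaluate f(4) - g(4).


8


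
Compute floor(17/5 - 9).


-6


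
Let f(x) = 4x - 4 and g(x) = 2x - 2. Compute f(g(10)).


g(10) = 18
f(18) = 68

68


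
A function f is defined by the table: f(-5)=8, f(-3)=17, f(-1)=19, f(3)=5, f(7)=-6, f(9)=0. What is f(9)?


0


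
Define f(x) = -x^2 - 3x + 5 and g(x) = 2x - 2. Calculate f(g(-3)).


g(-3) = -8
f(-8) = (-1)*(-8)^2 - 3*(-8) + 5 = -35

-35


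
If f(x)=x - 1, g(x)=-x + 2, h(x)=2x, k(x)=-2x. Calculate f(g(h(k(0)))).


k(0) = 0
h(0) = 0
g(0) = 2
f(2) = 1

1


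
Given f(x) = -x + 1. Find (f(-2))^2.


f(-2) = 3
(3)^2 = 9

9


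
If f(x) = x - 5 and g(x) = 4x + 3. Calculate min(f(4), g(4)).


f(4) = -1
g(4) = 19
min = -1

-1


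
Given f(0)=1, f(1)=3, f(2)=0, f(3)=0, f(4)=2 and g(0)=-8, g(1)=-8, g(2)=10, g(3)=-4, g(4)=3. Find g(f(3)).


f(3) = 0
g(0) = -8

-8


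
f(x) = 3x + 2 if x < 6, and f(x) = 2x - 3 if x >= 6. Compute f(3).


3 satisfies x < 6
f(3) = 11

11


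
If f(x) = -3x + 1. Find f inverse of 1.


Solve -3x + 1 = 1
x = (1 - 1) / (-3) = 0

0


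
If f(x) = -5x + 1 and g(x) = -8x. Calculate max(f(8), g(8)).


f(8) = -39
g(8) = -64
max = -39

-39


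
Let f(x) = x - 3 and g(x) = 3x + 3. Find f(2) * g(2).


-9


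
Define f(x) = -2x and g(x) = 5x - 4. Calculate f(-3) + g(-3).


-13


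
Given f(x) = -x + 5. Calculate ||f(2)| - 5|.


f(2) = 3
|3| = 3
|3 - 5| = 2

2


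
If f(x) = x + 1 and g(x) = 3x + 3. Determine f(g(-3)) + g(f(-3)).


-8


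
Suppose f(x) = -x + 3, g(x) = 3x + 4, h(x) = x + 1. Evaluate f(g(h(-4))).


h(-4) = -3
g(-3) = -5
f(-5) = 8

8


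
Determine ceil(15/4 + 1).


15/4 = 3.75
3.75 + 1 = 4.75
ceil(4.75) = 5

5


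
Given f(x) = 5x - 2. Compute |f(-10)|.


52


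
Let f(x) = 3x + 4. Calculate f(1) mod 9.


f(1) = 7
7 mod 9 = 7

7


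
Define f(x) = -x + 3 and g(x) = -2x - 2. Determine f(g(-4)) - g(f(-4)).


f(g(-4)) = -3
g(f(-4)) = -16
Difference = 13

13


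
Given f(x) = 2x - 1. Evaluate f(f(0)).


-3


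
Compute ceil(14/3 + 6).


14/3 = 4.6667
4.6667 + 6 = 10.6667
ceil(10.6667) = 11

11


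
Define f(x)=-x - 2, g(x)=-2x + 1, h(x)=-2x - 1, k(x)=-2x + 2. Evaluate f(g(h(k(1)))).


k(1) = 0
h(0) = -1
g(-1) = 3
f(3) = -5

-5


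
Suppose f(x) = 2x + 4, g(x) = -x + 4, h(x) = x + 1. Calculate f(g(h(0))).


h(0) = 1
g(1) = 3
f(3) = 10

10


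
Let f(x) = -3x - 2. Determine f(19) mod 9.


f(19) = -59
-59 mod 9 = 4

4


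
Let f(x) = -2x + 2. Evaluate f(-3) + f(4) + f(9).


-14


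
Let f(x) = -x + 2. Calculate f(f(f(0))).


f(0) = 2
f(2) = 0
f(0) = 2

2


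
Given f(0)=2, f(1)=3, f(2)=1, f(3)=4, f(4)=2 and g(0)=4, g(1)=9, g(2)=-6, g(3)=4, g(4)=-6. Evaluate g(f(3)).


f(3) = 4
g(4) = -6

-6


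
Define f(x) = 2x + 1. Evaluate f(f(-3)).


-9


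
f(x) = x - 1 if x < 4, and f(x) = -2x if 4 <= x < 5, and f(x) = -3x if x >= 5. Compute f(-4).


-4 satisfies x < 4
f(-4) = -5

-5


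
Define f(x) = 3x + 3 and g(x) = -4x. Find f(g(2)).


g(2) = -8
f(-8) = -21

-21


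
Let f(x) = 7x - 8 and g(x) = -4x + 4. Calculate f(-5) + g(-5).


f(-5) = -43
g(-5) = 24
Sum = -19

-19


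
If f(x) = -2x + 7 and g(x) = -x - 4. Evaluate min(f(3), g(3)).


f(3) = 1
g(3) = -7
min = -7

-7


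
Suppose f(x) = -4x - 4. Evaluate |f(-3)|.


f(-3) = 8
|8| = 8

8


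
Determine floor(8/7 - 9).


8/7 = 1.1429
1.1429 - 9 = -7.8571
floor(-7.8571) = -8

-8


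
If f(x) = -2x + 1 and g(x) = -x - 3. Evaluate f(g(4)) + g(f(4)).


f(g(4)) = 15
g(f(4)) = 4
Sum = 19

19


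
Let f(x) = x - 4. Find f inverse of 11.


Solve x - 4 = 11
x = (11 + 4) / 1 = 15

15


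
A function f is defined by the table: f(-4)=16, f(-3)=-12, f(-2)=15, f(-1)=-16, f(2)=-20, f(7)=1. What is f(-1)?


-16


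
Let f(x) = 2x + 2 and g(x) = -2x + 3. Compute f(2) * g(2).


f(2) = 6
g(2) = -1
Product = -6

-6


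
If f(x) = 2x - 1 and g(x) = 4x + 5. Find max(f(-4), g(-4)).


f(-4) = -9
g(-4) = -11
max = -9

-9


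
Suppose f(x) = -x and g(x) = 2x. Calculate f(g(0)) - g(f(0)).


0


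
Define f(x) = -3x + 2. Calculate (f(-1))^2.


f(-1) = 5
(5)^2 = 25

25


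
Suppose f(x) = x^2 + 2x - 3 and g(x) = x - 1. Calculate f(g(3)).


g(3) = 2
f(2) = 1*(2)^2 + 2*(2) - 3 = 5

5


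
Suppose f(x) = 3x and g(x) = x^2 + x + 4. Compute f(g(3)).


g(3) = 16
f(16) = 48

48


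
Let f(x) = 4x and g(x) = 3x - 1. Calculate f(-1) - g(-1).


0


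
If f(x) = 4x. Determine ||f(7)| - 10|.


f(7) = 28
|28| = 28
|28 - 10| = 18

18


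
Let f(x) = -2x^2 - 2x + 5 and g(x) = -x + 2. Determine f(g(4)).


1


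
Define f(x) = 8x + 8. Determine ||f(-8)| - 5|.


f(-8) = -56
|-56| = 56
|56 - 5| = 51

51


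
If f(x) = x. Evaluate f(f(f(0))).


f(0) = 0
f(0) = 0
f(0) = 0

0


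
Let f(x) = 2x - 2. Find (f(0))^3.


f(0) = -2
(-2)^3 = -8

-8


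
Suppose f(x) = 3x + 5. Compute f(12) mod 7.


f(12) = 41
41 mod 7 = 6

6


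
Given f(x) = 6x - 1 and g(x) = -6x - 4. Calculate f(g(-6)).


g(-6) = 32
f(32) = 191

191


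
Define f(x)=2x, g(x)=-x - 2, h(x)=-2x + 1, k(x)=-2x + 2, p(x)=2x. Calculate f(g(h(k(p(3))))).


p(3) = 6
k(6) = -10
h(-10) = 21
g(21) = -23
f(-23) = -46

-46


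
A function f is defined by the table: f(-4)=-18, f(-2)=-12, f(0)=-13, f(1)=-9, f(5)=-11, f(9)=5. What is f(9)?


Reading from the table at x = 9

5


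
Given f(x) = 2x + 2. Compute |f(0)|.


f(0) = 2
|2| = 2

2


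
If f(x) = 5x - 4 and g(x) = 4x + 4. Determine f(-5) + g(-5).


f(-5) = -29
g(-5) = -16
Sum = -45

-45


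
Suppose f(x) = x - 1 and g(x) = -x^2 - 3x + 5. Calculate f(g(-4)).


g(-4) = 1
f(1) = 0

0


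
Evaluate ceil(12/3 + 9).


13


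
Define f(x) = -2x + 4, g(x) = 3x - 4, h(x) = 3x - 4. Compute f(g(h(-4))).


h(-4) = -16
g(-16) = -52
f(-52) = 108

108


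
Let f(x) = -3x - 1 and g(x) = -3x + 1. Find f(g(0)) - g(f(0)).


-8


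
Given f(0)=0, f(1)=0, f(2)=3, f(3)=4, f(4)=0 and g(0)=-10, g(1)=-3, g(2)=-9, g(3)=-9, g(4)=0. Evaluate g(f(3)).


f(3) = 4
g(4) = 0

0


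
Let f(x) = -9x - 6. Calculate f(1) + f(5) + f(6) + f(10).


f(1) = -15
f(5) = -51
f(6) = -60
f(10) = -96
Sum = -222

-222


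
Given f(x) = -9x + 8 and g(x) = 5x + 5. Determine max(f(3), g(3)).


20


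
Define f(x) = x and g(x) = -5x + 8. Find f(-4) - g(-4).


f(-4) = -4
g(-4) = 28
Difference = -32

-32


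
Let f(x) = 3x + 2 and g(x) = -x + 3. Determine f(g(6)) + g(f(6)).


f(g(6)) = -7
g(f(6)) = -17
Sum = -24

-24


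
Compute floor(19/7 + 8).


19/7 = 2.7143
2.7143 + 8 = 10.7143
floor(10.7143) = 10

10


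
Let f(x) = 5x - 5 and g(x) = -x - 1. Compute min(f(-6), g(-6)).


f(-6) = -35
g(-6) = 5
min = -35

-35


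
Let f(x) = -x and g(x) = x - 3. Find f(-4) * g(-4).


-28


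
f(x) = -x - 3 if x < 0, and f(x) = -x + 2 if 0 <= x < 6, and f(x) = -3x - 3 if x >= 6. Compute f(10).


10 satisfies x >= 6
f(10) = -33

-33


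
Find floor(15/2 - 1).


15/2 = 7.5
7.5 - 1 = 6.5
floor(6.5) = 6

6


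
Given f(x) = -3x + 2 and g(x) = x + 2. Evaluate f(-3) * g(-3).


-11


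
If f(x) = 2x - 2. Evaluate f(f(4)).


f(4) = 6
f(6) = 10

10


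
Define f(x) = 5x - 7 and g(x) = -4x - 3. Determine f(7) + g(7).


f(7) = 28
g(7) = -31
Sum = -3

-3


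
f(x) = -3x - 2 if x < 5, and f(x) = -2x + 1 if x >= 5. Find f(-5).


-5 satisfies x < 5
f(-5) = 13

13


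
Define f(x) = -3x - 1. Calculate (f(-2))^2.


f(-2) = 5
(5)^2 = 25

25


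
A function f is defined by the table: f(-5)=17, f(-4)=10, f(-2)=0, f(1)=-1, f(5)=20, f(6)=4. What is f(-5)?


Reading from the table at x = -5

17


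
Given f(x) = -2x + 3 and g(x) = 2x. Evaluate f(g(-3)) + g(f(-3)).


f(g(-3)) = 15
g(f(-3)) = 18
Sum = 33

33


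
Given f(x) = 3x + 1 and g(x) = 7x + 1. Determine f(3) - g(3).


f(3) = 10
g(3) = 22
Difference = -12

-12


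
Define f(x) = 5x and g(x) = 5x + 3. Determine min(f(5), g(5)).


f(5) = 25
g(5) = 28
min = 25

25


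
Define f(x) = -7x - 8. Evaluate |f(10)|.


f(10) = -78
|-78| = 78

78


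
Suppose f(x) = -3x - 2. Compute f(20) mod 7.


f(20) = -62
-62 mod 7 = 1

1


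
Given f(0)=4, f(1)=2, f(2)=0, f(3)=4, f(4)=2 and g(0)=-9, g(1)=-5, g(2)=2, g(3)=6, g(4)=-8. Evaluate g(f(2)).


-9


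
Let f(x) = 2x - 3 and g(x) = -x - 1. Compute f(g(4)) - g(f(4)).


-7


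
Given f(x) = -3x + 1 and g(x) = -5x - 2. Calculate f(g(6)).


g(6) = -32
f(-32) = 97

97


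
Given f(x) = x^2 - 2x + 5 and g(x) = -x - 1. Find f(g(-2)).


g(-2) = 1
f(1) = 1*(1)^2 - 2*(1) + 5 = 4

4


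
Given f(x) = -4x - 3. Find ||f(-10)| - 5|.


f(-10) = 37
|37| = 37
|37 - 5| = 32

32


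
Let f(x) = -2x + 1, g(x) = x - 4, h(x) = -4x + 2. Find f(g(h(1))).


h(1) = -2
g(-2) = -6
f(-6) = 13

13


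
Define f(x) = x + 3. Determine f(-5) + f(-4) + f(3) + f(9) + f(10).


f(-5) = -2
f(-4) = -1
f(3) = 6
f(9) = 12
f(10) = 13
Sum = 28

28


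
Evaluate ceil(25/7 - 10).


25/7 = 3.5714
3.5714 - 10 = -6.4286
ceil(-6.4286) = -6

-6


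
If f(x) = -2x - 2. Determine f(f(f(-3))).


f(-3) = 4
f(4) = -10
f(-10) = 18

18


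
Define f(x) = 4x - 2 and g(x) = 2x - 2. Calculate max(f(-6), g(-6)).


-14


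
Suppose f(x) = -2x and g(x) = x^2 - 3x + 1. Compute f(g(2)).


g(2) = -1
f(-1) = 2

2


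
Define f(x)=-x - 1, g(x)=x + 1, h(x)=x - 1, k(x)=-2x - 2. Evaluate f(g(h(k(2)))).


k(2) = -6
h(-6) = -7
g(-7) = -6
f(-6) = 5

5


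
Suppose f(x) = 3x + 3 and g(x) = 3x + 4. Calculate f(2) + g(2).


f(2) = 9
g(2) = 10
Sum = 19

19


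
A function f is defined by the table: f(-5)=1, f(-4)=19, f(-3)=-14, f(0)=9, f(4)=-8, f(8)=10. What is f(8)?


Reading from the table at x = 8

10


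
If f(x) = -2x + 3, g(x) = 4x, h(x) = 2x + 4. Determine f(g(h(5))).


-109


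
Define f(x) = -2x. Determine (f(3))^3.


f(3) = -6
(-6)^3 = -216

-216


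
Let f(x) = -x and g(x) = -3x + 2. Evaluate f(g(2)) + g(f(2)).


f(g(2)) = 4
g(f(2)) = 8
Sum = 12

12


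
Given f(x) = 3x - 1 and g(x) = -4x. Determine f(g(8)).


g(8) = -32
f(-32) = -97

-97


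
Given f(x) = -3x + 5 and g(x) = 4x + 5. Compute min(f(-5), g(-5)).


-15


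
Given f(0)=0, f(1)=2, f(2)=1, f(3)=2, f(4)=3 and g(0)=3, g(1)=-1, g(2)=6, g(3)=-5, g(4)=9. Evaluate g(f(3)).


f(3) = 2
g(2) = 6

6


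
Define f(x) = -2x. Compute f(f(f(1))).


f(1) = -2
f(-2) = 4
f(4) = -8

-8


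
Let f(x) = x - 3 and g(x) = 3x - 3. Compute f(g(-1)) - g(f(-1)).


f(g(-1)) = -9
g(f(-1)) = -15
Difference = 6

6


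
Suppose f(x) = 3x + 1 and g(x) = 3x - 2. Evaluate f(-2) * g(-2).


f(-2) = -5
g(-2) = -8
Product = 40

40


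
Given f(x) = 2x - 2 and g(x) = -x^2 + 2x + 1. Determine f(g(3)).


g(3) = -2
f(-2) = -6

-6


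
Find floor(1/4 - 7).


-7


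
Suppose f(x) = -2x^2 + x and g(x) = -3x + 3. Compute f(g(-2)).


-153


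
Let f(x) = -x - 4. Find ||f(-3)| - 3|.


f(-3) = -1
|-1| = 1
|1 - 3| = 2

2


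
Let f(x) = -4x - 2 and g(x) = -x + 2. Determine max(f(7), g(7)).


f(7) = -30
g(7) = -5
max = -5

-5


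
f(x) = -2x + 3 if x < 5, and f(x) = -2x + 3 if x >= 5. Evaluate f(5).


-7


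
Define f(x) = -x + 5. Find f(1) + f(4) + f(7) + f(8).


f(1) = 4
f(4) = 1
f(7) = -2
f(8) = -3
Sum = 0

0


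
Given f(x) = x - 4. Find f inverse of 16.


Solve x - 4 = 16
x = (16 + 4) / 1 = 20

20


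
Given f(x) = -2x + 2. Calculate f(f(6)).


f(6) = -10
f(-10) = 22

22


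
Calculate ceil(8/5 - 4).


8/5 = 1.6
1.6 - 4 = -2.4
ceil(-2.4) = -2

-2


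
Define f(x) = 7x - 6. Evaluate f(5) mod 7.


f(5) = 29
29 mod 7 = 1

1


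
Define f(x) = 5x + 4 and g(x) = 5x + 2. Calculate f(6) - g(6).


f(6) = 34
g(6) = 32
Difference = 2

2


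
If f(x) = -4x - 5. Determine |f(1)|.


9


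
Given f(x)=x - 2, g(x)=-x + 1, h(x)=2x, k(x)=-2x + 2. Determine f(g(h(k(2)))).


k(2) = -2
h(-2) = -4
g(-4) = 5
f(5) = 3

3


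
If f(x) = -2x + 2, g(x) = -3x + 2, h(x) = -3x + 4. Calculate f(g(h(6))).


h(6) = -14
g(-14) = 44
f(44) = -86

-86


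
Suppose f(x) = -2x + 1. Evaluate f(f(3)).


f(3) = -5
f(-5) = 11

11


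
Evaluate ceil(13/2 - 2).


13/2 = 6.5
6.5 - 2 = 4.5
ceil(4.5) = 5

5


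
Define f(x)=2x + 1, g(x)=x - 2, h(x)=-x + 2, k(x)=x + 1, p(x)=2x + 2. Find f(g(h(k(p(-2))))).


p(-2) = -2
k(-2) = -1
h(-1) = 3
g(3) = 1
f(1) = 3

3


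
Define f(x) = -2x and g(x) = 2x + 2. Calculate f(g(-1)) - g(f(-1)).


f(g(-1)) = 0
g(f(-1)) = 6
Difference = -6

-6


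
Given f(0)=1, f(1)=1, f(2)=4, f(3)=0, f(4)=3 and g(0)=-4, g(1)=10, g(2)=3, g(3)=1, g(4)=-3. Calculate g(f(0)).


10


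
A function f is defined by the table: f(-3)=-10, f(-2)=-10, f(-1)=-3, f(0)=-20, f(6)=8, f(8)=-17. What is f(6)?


Reading from the table at x = 6

8


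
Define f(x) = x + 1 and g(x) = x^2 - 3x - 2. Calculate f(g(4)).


g(4) = 2
f(2) = 3

3


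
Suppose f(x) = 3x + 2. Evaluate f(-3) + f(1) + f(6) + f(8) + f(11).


79


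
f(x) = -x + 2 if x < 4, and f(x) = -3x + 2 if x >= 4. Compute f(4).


4 satisfies x >= 4
f(4) = -10

-10


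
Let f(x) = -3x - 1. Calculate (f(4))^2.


f(4) = -13
(-13)^2 = 169

169


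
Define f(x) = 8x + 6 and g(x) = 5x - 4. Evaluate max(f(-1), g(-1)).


f(-1) = -2
g(-1) = -9
max = -2

-2


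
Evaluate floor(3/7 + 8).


3/7 = 0.4286
0.4286 + 8 = 8.4286
floor(8.4286) = 8

8


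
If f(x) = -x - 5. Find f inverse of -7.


2


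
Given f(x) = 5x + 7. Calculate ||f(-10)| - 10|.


f(-10) = -43
|-43| = 43
|43 - 10| = 33

33


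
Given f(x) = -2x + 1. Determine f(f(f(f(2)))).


f(2) = -3
f(-3) = 7
f(7) = -13
f(-13) = 27

27


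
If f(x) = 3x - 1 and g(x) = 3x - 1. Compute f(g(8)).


g(8) = 23
f(23) = 68

68


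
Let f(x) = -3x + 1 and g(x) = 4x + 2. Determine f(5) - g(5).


f(5) = -14
g(5) = 22
Difference = -36

-36


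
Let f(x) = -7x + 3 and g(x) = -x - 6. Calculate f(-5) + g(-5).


f(-5) = 38
g(-5) = -1
Sum = 37

37


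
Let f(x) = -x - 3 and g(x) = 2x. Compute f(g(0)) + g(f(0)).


f(g(0)) = -3
g(f(0)) = -6
Sum = -9

-9


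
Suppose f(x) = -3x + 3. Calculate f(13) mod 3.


f(13) = -36
-36 mod 3 = 0

0


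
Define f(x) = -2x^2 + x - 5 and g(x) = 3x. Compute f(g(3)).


g(3) = 9
f(9) = (-2)*(9)^2 + 1*(9) - 5 = -158

-158


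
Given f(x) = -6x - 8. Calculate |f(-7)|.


f(-7) = 34
|34| = 34

34


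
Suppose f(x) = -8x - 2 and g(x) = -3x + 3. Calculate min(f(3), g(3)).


f(3) = -26
g(3) = -6
min = -26

-26


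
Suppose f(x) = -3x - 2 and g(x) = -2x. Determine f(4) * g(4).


f(4) = -14
g(4) = -8
Product = 112

112


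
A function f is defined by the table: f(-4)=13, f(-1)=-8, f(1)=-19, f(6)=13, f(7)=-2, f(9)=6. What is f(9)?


6


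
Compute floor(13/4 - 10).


13/4 = 3.25
3.25 - 10 = -6.75
floor(-6.75) = -7

-7


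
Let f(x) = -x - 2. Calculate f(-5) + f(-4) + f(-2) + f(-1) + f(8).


-6


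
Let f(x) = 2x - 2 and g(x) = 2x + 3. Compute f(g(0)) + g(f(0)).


f(g(0)) = 4
g(f(0)) = -1
Sum = 3

3


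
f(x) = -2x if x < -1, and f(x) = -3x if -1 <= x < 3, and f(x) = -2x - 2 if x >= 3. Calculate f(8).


8 satisfies x >= 3
f(8) = -18

-18


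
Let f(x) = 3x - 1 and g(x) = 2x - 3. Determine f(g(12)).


g(12) = 21
f(21) = 62

62


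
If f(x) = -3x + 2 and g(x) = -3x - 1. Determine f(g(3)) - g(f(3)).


f(g(3)) = 32
g(f(3)) = 20
Difference = 12

12


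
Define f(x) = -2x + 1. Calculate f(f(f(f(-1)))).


-21


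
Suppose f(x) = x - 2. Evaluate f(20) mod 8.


2


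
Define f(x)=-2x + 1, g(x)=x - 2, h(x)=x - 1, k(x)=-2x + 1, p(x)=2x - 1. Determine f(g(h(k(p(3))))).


p(3) = 5
k(5) = -9
h(-9) = -10
g(-10) = -12
f(-12) = 25

25


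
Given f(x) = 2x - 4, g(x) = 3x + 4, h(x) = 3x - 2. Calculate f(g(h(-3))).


h(-3) = -11
g(-11) = -29
f(-29) = -62

-62


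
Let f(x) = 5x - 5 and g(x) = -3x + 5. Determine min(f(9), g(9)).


f(9) = 40
g(9) = -22
min = -22

-22


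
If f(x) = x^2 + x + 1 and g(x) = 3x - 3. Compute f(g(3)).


g(3) = 6
f(6) = 1*(6)^2 + 1*(6) + 1 = 43

43


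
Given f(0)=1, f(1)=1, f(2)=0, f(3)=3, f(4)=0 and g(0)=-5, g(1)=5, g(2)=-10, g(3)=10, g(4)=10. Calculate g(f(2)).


f(2) = 0
g(0) = -5

-5


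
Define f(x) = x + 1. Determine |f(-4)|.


f(-4) = -3
|-3| = 3

3


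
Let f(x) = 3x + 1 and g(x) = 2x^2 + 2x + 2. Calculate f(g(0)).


7


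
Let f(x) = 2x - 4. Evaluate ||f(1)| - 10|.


f(1) = -2
|-2| = 2
|2 - 10| = 8

8


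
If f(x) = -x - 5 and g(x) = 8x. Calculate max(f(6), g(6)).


f(6) = -11
g(6) = 48
max = 48

48


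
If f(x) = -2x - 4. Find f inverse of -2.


Solve -2x - 4 = -2
x = (-2 + 4) / (-2) = -1

-1


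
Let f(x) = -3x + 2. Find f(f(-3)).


f(-3) = 11
f(11) = -31

-31


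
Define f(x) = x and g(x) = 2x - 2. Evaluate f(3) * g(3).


12


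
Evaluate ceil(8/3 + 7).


8/3 = 2.6667
2.6667 + 7 = 9.6667
ceil(9.6667) = 10

10


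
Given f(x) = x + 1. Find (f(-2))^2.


f(-2) = -1
(-1)^2 = 1

1


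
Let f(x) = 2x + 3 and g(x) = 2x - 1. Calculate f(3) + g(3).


14


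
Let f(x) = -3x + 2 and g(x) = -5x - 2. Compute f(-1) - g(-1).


f(-1) = 5
g(-1) = 3
Difference = 2

2


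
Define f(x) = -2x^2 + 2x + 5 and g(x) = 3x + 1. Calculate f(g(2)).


g(2) = 7
f(7) = (-2)*(7)^2 + 2*(7) + 5 = -79

-79


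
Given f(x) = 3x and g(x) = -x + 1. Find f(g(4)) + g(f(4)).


-20


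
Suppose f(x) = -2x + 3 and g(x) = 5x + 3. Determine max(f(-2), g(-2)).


7


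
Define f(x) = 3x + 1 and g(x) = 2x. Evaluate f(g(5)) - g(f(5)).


f(g(5)) = 31
g(f(5)) = 32
Difference = -1

-1


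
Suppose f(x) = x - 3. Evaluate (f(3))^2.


0


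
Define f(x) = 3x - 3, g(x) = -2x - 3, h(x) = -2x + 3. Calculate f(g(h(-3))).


h(-3) = 9
g(9) = -21
f(-21) = -66

-66


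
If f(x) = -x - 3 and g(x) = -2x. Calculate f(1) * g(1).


f(1) = -4
g(1) = -2
Product = 8

8


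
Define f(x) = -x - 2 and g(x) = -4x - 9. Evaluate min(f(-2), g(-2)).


f(-2) = 0
g(-2) = -1
min = -1

-1


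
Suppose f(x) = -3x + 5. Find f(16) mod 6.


f(16) = -43
-43 mod 6 = 5

5


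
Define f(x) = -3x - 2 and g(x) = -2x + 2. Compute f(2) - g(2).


-6


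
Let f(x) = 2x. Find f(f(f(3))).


f(3) = 6
f(6) = 12
f(12) = 24

24


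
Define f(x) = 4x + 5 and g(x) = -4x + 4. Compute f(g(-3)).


69


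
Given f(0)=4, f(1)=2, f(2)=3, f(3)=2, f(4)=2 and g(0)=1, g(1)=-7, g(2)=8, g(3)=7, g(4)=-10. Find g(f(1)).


f(1) = 2
g(2) = 8

8


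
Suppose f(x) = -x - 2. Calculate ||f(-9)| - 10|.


f(-9) = 7
|7| = 7
|7 - 10| = 3

3


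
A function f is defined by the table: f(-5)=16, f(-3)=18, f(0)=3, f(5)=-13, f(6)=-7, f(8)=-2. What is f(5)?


Reading from the table at x = 5

-13


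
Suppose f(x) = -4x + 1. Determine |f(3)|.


11


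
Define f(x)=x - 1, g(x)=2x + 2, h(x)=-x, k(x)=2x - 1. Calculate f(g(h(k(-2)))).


k(-2) = -5
h(-5) = 5
g(5) = 12
f(12) = 11

11


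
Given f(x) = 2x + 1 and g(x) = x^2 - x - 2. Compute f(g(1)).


g(1) = -2
f(-2) = -3

-3


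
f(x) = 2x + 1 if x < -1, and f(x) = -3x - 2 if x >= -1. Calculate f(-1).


-1 satisfies x >= -1
f(-1) = 1

1


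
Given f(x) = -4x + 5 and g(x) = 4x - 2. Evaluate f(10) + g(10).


f(10) = -35
g(10) = 38
Sum = 3

3


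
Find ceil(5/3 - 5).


5/3 = 1.6667
1.6667 - 5 = -3.3333
ceil(-3.3333) = -3

-3


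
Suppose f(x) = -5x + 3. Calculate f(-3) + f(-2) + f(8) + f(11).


f(-3) = 18
f(-2) = 13
f(8) = -37
f(11) = -52
Sum = -58

-58


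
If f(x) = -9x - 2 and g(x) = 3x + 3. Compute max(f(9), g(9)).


f(9) = -83
g(9) = 30
max = 30

30


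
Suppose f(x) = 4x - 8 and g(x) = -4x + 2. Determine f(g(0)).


g(0) = 2
f(2) = 0

0


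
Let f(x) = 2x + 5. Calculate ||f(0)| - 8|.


f(0) = 5
|5| = 5
|5 - 8| = 3

3


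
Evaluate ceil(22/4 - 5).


22/4 = 5.5
5.5 - 5 = 0.5
ceil(0.5) = 1

1


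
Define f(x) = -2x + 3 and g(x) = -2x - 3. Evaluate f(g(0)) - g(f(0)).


f(g(0)) = 9
g(f(0)) = -9
Difference = 18

18


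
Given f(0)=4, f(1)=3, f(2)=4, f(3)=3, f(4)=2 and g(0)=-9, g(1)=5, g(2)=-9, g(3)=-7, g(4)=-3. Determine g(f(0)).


f(0) = 4
g(4) = -3

-3


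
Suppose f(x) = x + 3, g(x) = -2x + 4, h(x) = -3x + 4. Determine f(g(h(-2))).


h(-2) = 10
g(10) = -16
f(-16) = -13

-13


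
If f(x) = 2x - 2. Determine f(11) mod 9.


f(11) = 20
20 mod 9 = 2

2


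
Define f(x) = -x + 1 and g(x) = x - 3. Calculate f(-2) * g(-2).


f(-2) = 3
g(-2) = -5
Product = -15

-15


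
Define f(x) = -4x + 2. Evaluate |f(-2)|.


10


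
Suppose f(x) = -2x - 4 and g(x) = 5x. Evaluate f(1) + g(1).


f(1) = -6
g(1) = 5
Sum = -1

-1


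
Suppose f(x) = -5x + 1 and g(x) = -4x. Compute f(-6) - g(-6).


f(-6) = 31
g(-6) = 24
Difference = 7

7


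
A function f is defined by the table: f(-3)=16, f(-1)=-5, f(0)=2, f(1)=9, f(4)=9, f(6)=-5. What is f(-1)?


Reading from the table at x = -1

-5


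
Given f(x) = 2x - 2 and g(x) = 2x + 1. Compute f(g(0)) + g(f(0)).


f(g(0)) = 0
g(f(0)) = -3
Sum = -3

-3


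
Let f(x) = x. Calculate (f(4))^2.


f(4) = 4
(4)^2 = 16

16


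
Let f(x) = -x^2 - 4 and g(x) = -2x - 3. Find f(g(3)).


g(3) = -9
f(-9) = (-1)*(-9)^2 - 4 = -85

-85


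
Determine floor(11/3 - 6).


11/3 = 3.6667
3.6667 - 6 = -2.3333
floor(-2.3333) = -3

-3


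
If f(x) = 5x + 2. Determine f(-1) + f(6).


29


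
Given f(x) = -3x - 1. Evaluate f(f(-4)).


f(-4) = 11
f(11) = -34

-34


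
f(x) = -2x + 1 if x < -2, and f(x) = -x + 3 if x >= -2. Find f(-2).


5


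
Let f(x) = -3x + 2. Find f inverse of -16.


Solve -3x + 2 = -16
x = (-16 - 2) / (-3) = 6

6


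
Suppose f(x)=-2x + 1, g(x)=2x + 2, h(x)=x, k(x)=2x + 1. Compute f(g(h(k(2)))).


k(2) = 5
h(5) = 5
g(5) = 12
f(12) = -23

-23


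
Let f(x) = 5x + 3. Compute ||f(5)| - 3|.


25


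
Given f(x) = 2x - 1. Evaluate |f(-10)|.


f(-10) = -21
|-21| = 21

21


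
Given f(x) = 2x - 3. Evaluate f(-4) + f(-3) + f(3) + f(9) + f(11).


f(-4) = -11
f(-3) = -9
f(3) = 3
f(9) = 15
f(11) = 19
Sum = 17

17


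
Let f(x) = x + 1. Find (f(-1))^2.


0


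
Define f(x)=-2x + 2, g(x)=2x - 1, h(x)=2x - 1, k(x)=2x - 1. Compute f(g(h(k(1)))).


0


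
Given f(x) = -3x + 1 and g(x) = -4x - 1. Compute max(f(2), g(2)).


f(2) = -5
g(2) = -9
max = -5

-5


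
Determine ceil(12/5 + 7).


12/5 = 2.4
2.4 + 7 = 9.4
ceil(9.4) = 10

10


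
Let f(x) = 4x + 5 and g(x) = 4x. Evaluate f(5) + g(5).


45


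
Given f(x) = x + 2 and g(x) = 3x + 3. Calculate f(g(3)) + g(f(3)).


f(g(3)) = 14
g(f(3)) = 18
Sum = 32

32


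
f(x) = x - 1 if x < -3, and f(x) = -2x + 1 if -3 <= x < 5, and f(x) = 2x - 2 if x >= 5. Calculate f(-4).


-4 satisfies x < -3
f(-4) = -5

-5


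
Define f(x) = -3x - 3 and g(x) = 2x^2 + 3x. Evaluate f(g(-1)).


0


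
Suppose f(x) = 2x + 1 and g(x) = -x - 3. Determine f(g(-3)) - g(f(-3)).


f(g(-3)) = 1
g(f(-3)) = 2
Difference = -1

-1


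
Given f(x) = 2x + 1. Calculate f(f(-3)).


f(-3) = -5
f(-5) = -9

-9


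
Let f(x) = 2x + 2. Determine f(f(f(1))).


f(1) = 4
f(4) = 10
f(10) = 22

22


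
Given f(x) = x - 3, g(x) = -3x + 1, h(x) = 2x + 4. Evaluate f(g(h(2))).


h(2) = 8
g(8) = -23
f(-23) = -26

-26


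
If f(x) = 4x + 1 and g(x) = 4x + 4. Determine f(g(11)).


g(11) = 48
f(48) = 193

193


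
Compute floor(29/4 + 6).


29/4 = 7.25
7.25 + 6 = 13.25
floor(13.25) = 13

13


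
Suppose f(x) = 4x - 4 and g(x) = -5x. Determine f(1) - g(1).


f(1) = 0
g(1) = -5
Difference = 5

5


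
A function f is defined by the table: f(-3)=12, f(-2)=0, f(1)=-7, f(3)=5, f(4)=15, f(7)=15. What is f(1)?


Reading from the table at x = 1

-7


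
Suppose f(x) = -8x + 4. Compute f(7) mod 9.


f(7) = -52
-52 mod 9 = 2

2


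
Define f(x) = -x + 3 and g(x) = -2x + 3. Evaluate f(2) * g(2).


f(2) = 1
g(2) = -1
Product = -1

-1


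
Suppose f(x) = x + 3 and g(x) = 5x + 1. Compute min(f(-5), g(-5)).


f(-5) = -2
g(-5) = -24
min = -24

-24


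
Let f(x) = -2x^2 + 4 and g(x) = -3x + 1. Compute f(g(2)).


-46


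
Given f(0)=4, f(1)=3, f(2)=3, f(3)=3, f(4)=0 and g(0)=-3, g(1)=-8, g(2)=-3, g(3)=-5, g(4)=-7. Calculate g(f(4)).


f(4) = 0
g(0) = -3

-3


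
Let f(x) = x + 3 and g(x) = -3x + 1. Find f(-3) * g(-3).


f(-3) = 0
g(-3) = 10
Product = 0

0


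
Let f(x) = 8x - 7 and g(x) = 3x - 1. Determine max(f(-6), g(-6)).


f(-6) = -55
g(-6) = -19
max = -19

-19


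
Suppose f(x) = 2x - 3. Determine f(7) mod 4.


f(7) = 11
11 mod 4 = 3

3


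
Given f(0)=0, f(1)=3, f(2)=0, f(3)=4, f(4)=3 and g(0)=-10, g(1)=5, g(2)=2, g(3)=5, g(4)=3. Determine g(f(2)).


-10


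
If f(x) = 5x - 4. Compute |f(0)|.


4


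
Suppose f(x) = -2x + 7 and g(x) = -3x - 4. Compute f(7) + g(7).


-32


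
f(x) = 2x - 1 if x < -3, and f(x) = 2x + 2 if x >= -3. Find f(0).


2


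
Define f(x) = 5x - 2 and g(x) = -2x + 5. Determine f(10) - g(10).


f(10) = 48
g(10) = -15
Difference = 63

63


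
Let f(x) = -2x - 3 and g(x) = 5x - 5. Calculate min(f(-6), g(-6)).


-35


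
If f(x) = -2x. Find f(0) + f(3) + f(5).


f(0) = 0
f(3) = -6
f(5) = -10
Sum = -16

-16


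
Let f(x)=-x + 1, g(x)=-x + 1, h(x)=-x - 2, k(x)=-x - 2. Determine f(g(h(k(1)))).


k(1) = -3
h(-3) = 1
g(1) = 0
f(0) = 1

1


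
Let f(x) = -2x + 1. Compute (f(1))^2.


f(1) = -1
(-1)^2 = 1

1


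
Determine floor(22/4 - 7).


22/4 = 5.5
5.5 - 7 = -1.5
floor(-1.5) = -2

-2


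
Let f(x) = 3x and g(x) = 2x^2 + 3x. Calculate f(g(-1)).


g(-1) = -1
f(-1) = -3

-3


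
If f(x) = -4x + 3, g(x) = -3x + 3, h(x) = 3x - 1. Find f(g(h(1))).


h(1) = 2
g(2) = -3
f(-3) = 15

15


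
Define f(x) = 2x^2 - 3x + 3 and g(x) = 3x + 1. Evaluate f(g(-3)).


g(-3) = -8
f(-8) = 2*(-8)^2 - 3*(-8) + 3 = 155

155


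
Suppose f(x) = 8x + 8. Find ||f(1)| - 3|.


f(1) = 16
|16| = 16
|16 - 3| = 13

13


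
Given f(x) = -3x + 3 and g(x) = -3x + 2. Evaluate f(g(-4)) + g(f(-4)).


f(g(-4)) = -39
g(f(-4)) = -43
Sum = -82

-82


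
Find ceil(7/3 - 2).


7/3 = 2.3333
2.3333 - 2 = 0.3333
ceil(0.3333) = 1

1


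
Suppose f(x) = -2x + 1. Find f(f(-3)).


f(-3) = 7
f(7) = -13

-13


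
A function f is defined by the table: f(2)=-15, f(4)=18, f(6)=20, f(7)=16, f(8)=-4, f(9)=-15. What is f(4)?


Reading from the table at x = 4

18


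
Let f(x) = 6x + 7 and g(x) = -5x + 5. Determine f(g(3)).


g(3) = -10
f(-10) = -53

-53


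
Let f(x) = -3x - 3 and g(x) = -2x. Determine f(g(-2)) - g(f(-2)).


f(g(-2)) = -15
g(f(-2)) = -6
Difference = -9

-9


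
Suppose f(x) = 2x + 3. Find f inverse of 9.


3


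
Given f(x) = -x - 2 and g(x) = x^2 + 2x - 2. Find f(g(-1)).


g(-1) = -3
f(-3) = 1

1


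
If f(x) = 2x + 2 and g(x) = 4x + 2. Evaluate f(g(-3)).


-18


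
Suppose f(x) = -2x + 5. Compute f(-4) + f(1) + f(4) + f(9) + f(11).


f(-4) = 13
f(1) = 3
f(4) = -3
f(9) = -13
f(11) = -17
Sum = -17

-17


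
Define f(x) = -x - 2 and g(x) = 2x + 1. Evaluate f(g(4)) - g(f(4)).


0


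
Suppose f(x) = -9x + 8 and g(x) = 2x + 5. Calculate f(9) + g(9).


-50


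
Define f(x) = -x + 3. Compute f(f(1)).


1


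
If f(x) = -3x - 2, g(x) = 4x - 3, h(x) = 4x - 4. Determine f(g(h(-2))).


151


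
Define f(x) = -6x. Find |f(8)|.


f(8) = -48
|-48| = 48

48


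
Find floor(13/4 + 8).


11


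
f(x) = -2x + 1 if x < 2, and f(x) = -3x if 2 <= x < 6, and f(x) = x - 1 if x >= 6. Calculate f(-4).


9


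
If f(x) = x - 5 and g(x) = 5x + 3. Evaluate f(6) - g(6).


f(6) = 1
g(6) = 33
Difference = -32

-32


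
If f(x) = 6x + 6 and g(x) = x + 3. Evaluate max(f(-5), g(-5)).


f(-5) = -24
g(-5) = -2
max = -2

-2


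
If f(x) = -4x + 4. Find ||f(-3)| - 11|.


f(-3) = 16
|16| = 16
|16 - 11| = 5

5


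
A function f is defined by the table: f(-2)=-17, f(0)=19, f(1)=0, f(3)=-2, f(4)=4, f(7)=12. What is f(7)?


Reading from the table at x = 7

12


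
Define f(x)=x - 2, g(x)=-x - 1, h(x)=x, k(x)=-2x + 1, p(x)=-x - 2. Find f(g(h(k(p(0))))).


-8


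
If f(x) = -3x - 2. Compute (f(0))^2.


4


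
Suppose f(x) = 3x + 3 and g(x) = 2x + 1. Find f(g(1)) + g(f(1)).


f(g(1)) = 12
g(f(1)) = 13
Sum = 25

25


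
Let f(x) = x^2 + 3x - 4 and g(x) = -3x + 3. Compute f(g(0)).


g(0) = 3
f(3) = 1*(3)^2 + 3*(3) - 4 = 14

14


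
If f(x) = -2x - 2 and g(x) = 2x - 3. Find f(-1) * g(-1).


f(-1) = 0
g(-1) = -5
Product = 0

0


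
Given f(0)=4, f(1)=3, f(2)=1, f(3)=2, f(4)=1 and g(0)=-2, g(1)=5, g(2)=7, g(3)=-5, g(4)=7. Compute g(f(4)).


f(4) = 1
g(1) = 5

5


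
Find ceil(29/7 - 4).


29/7 = 4.1429
4.1429 - 4 = 0.1429
ceil(0.1429) = 1

1


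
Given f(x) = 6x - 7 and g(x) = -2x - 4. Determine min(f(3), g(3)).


f(3) = 11
g(3) = -10
min = -10

-10


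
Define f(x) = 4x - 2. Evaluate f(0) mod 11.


f(0) = -2
-2 mod 11 = 9

9


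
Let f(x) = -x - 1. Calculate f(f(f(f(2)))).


f(2) = -3
f(-3) = 2
f(2) = -3
f(-3) = 2

2


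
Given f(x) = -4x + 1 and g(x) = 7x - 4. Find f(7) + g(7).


f(7) = -27
g(7) = 45
Sum = 18

18


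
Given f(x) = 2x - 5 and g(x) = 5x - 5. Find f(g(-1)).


-25


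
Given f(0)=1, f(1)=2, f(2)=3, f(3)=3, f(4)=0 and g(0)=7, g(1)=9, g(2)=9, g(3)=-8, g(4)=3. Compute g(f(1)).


f(1) = 2
g(2) = 9

9


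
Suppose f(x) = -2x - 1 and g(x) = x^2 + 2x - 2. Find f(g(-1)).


g(-1) = -3
f(-3) = 5

5


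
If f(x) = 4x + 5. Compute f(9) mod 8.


f(9) = 41
41 mod 8 = 1

1


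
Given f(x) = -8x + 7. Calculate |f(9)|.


f(9) = -65
|-65| = 65

65


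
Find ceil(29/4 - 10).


-2


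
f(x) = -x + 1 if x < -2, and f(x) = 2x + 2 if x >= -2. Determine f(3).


3 satisfies x >= -2
f(3) = 8

8


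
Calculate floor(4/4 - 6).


4/4 = 1
1 - 6 = -5
floor(-5) = -5

-5


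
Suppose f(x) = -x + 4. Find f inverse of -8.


Solve -x + 4 = -8
x = (-8 - 4) / (-1) = 12

12


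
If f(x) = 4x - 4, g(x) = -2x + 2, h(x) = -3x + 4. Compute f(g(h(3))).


h(3) = -5
g(-5) = 12
f(12) = 44

44


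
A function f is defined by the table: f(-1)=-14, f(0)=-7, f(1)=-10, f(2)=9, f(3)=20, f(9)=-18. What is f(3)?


Reading from the table at x = 3

20


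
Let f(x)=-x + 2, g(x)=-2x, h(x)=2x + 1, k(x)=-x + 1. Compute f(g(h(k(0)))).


k(0) = 1
h(1) = 3
g(3) = -6
f(-6) = 8

8


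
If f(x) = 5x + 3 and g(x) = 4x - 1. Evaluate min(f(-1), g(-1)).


f(-1) = -2
g(-1) = -5
min = -5

-5


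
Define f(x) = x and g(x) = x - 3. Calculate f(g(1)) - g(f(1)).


f(g(1)) = -2
g(f(1)) = -2
Difference = 0

0


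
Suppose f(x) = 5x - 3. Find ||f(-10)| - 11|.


f(-10) = -53
|-53| = 53
|53 - 11| = 42

42


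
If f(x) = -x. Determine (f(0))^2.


0


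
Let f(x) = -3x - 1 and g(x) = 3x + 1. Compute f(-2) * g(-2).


f(-2) = 5
g(-2) = -5
Product = -25

-25


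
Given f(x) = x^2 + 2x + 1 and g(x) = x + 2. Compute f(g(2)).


25


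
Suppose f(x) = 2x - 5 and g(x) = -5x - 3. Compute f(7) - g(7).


f(7) = 9
g(7) = -38
Difference = 47

47
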